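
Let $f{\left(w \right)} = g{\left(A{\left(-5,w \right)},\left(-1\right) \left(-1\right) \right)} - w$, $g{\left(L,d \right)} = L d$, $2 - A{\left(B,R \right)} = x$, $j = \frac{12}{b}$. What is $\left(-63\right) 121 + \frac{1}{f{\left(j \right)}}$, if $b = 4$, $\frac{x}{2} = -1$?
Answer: $-7622$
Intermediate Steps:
$x = -2$ ($x = 2 \left(-1\right) = -2$)
$j = 3$ ($j = \frac{12}{4} = 12 \cdot \frac{1}{4} = 3$)
$A{\left(B,R \right)} = 4$ ($A{\left(B,R \right)} = 2 - -2 = 2 + 2 = 4$)
$f{\left(w \right)} = 4 - w$ ($f{\left(w \right)} = 4 \left(\left(-1\right) \left(-1\right)\right) - w = 4 \cdot 1 - w = 4 - w$)
$\left(-63\right) 121 + \frac{1}{f{\left(j \right)}} = \left(-63\right) 121 + \frac{1}{4 - 3} = -7623 + \frac{1}{4 - 3} = -7623 + 1^{-1} = -7623 + 1 = -7622$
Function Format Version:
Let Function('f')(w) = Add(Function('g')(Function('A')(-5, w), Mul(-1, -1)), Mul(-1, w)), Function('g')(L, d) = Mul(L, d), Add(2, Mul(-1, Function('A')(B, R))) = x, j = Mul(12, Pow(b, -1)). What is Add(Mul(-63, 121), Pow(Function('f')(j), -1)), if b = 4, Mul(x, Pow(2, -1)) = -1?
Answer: -7622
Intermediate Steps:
x = -2 (x = Mul(2, -1) = -2)
j = 3 (j = Mul(12, Pow(4, -1)) = Mul(12, Rational(1, 4)) = 3)
Function('A')(B, R) = 4 (Function('A')(B, R) = Add(2, Mul(-1, -2)) = Add(2, 2) = 4)
Function('f')(w) = Add(4, Mul(-1, w)) (Function('f')(w) = Add(Mul(4, Mul(-1, -1)), Mul(-1, w)) = Add(Mul(4, 1), Mul(-1, w)) = Add(4, Mul(-1, w)))
Add(Mul(-63, 121), Pow(Function('f')(j), -1)) = Add(Mul(-63, 121), Pow(Add(4, Mul(-1, 3)), -1)) = Add(-7623, Pow(Add(4, -3), -1)) = Add(-7623, Pow(1, -1)) = Add(-7623, 1) = -7622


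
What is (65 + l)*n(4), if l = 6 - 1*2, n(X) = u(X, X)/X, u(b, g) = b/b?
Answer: 69/4 ≈ 17.250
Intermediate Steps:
u(b, g) = 1
n(X) = 1/X
l = 4 (l = 6 - 2 = 4)
(65 + l)*n(4) = (65 + 4)/4 = 69*(¼) = 69/4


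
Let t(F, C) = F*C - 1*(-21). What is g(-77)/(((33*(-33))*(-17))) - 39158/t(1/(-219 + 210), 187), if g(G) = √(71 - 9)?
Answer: -176211 + √62/18513 ≈ -1.7621e+5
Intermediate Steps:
t(F, C) = 21 + C*F (t(F, C) = C*F + 21 = 21 + C*F)
g(G) = √62
g(-77)/(((33*(-33))*(-17))) - 39158/t(1/(-219 + 210), 187) = √62/(((33*(-33))*(-17))) - 39158/(21 + 187/(-219 + 210)) = √62/((-1089*(-17))) - 39158/(21 + 187/(-9)) = √62/18513 - 39158/(21 + 187*(-⅑)) = √62*(1/18513) - 39158/(21 - 187/9) = √62/18513 - 39158/2/9 = √62/18513 - 39158*9/2 = √62/18513 - 176211 = -176211 + √62/18513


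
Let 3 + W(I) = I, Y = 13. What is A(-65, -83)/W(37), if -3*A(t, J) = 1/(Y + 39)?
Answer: -1/5304 ≈ -0.00018854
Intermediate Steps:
W(I) = -3 + I
A(t, J) = -1/156 (A(t, J) = -1/(3*(13 + 39)) = -1/3/52 = -1/3*1/52 = -1/156)
A(-65, -83)/W(37) = -1/(156*(-3 + 37)) = -1/156/34 = -1/156*1/34 = -1/5304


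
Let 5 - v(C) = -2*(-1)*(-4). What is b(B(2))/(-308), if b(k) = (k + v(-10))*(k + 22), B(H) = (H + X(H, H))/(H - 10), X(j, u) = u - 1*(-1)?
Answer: -1539/1792 ≈ -0.85882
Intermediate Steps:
X(j, u) = 1 + u (X(j, u) = u + 1 = 1 + u)
v(C) = 13 (v(C) = 5 - (-2*(-1))*(-4) = 5 - 2*(-4) = 5 - 1*(-8) = 5 + 8 = 13)
B(H) = (1 + 2*H)/(-10 + H) (B(H) = (H + (1 + H))/(H - 10) = (1 + 2*H)/(-10 + H))
b(k) = (13 + k)*(22 + k) (b(k) = (k + 13)*(k + 22) = (13 + k)*(22 + k))
b(B(2))/(-308) = (286 + ((1 + 2*2)/(-10 + 2))² + 35*((1 + 2*2)/(-10 + 2)))/(-308) = (286 + ((1 + 4)/(-8))² + 35*((1 + 4)/(-8)))*(-1/308) = (286 + (-⅛*5)² + 35*(-⅛*5))*(-1/308) = (286 + (-5/8)² + 35*(-5/8))*(-1/308) = (286 + 25/64 - 175/8)*(-1/308) = (16929/64)*(-1/308) = -1539/1792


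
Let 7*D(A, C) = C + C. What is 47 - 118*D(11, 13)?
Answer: -2739/7 ≈ -391.29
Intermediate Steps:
D(A, C) = 2*C/7 (D(A, C) = (C + C)/7 = (2*C)/7 = 2*C/7)
47 - 118*D(11, 13) = 47 - 236*13/7 = 47 - 118*26/7 = 47 - 3068/7 = -2739/7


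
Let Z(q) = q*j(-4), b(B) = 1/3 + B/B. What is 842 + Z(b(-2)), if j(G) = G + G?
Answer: 2494/3 ≈ 831.33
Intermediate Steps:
j(G) = 2*G
b(B) = 4/3 (b(B) = 1*(⅓) + 1 = ⅓ + 1 = 4/3)
Z(q) = -8*q (Z(q) = q*(2*(-4)) = q*(-8) = -8*q)
842 + Z(b(-2)) = 842 - 8*4/3 = 842 - 32/3 = 2494/3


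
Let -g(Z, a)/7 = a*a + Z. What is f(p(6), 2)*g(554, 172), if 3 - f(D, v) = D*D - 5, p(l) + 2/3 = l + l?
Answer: 76229048/3 ≈ 2.5410e+7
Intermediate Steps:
p(l) = -2/3 + 2*l (p(l) = -2/3 + (l + l) = -2/3 + 2*l)
f(D, v) = 8 - D**2 (f(D, v) = 3 - (D*D - 5) = 3 - (D**2 - 5) = 3 - (-5 + D**2) = 3 + (5 - D**2) = 8 - D**2)
g(Z, a) = -7*Z - 7*a**2 (g(Z, a) = -7*(a*a + Z) = -7*(a**2 + Z) = -7*(Z + a**2) = -7*Z - 7*a**2)
f(p(6), 2)*g(554, 172) = (8 - (-2/3 + 2*6)**2)*(-7*554 - 7*172**2) = (8 - (-2/3 + 12)**2)*(-3878 - 7*29584) = (8 - (34/3)**2)*(-3878 - 207088) = (8 - 1*1156/9)*(-210966) = (8 - 1156/9)*(-210966) = -1084/9*(-210966) = 76229048/3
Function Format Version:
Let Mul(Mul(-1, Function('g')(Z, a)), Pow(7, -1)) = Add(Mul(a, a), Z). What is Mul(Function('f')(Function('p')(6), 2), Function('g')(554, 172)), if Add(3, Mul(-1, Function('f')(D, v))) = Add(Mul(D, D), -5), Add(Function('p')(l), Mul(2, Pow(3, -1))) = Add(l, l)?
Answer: Rational(76229048, 3) ≈ 2.5410e+7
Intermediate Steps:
Function('p')(l) = Add(Rational(-2, 3), Mul(2, l)) (Function('p')(l) = Add(Rational(-2, 3), Add(l, l)) = Add(Rational(-2, 3), Mul(2, l)))
Function('f')(D, v) = Add(8, Mul(-1, Pow(D, 2))) (Function('f')(D, v) = Add(3, Mul(-1, Add(Mul(D, D), -5))) = Add(3, Mul(-1, Add(Pow(D, 2), -5))) = Add(3, Mul(-1, Add(-5, Pow(D, 2)))) = Add(3, Add(5, Mul(-1, Pow(D, 2)))) = Add(8, Mul(-1, Pow(D, 2))))
Function('g')(Z, a) = Add(Mul(-7, Z), Mul(-7, Pow(a, 2))) (Function('g')(Z, a) = Mul(-7, Add(Mul(a, a), Z)) = Mul(-7, Add(Pow(a, 2), Z)) = Mul(-7, Add(Z, Pow(a, 2))) = Add(Mul(-7, Z), Mul(-7, Pow(a, 2))))
Mul(Function('f')(Function('p')(6), 2), Function('g')(554, 172)) = Mul(Add(8, Mul(-1, Pow(Add(Rational(-2, 3), Mul(2, 6)), 2))), Add(Mul(-7, 554), Mul(-7, Pow(172, 2)))) = Mul(Add(8, Mul(-1, Pow(Add(Rational(-2, 3), 12), 2))), Add(-3878, Mul(-7, 29584))) = Mul(Add(8, Mul(-1, Pow(Rational(34, 3), 2))), Add(-3878, -207088)) = Mul(Add(8, Mul(-1, Rational(1156, 9))), -210966) = Mul(Add(8, Rational(-1156, 9)), -210966) = Mul(Rational(-1084, 9), -210966) = Rational(76229048, 3)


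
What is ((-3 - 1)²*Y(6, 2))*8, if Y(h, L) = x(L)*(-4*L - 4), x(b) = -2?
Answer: 3072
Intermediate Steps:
Y(h, L) = 8 + 8*L (Y(h, L) = -2*(-4*L - 4) = -2*(-4 - 4*L) = 8 + 8*L)
((-3 - 1)²*Y(6, 2))*8 = ((-3 - 1)²*(8 + 8*2))*8 = ((-4)²*(8 + 16))*8 = (16*24)*8 = 384*8 = 3072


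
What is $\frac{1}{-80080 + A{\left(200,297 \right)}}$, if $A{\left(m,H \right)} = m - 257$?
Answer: $- \frac{1}{80137} \approx -1.2479 \cdot 10^{-5}$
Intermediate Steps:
$A{\left(m,H \right)} = -257 + m$
$\frac{1}{-80080 + A{\left(200,297 \right)}} = \frac{1}{-80080 + \left(-257 + 200\right)} = \frac{1}{-80080 - 57} = \frac{1}{-80137} = - \frac{1}{80137}$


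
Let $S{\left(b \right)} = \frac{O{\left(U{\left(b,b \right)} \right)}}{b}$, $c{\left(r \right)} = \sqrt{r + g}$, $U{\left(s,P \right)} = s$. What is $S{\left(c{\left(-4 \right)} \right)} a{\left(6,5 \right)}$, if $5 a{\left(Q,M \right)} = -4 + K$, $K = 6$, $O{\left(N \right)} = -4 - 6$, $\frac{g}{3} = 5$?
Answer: $- \frac{4 \sqrt{11}}{11} \approx -1.206$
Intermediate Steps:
$g = 15$ ($g = 3 \cdot 5 = 15$)
$O{\left(N \right)} = -10$ ($O{\left(N \right)} = -4 - 6 = -10$)
$c{\left(r \right)} = \sqrt{15 + r}$ ($c{\left(r \right)} = \sqrt{r + 15} = \sqrt{15 + r}$)
$a{\left(Q,M \right)} = \frac{2}{5}$ ($a{\left(Q,M \right)} = \frac{-4 + 6}{5} = \frac{1}{5} \cdot 2 = \frac{2}{5}$)
$S{\left(b \right)} = - \frac{10}{b}$
$S{\left(c{\left(-4 \right)} \right)} a{\left(6,5 \right)} = - \frac{10}{\sqrt{15 - 4}} \cdot \frac{2}{5} = - \frac{10}{\sqrt{11}} \cdot \frac{2}{5} = - 10 \frac{\sqrt{11}}{11} \cdot \frac{2}{5} = - \frac{10 \sqrt{11}}{11} \cdot \frac{2}{5} = - \frac{4 \sqrt{11}}{11}$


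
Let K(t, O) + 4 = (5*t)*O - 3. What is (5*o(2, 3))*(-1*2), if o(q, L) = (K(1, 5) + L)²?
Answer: -4410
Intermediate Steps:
K(t, O) = -7 + 5*O*t (K(t, O) = -4 + ((5*t)*O - 3) = -4 + (5*O*t - 3) = -4 + (-3 + 5*O*t) = -7 + 5*O*t)
o(q, L) = (18 + L)² (o(q, L) = ((-7 + 5*5*1) + L)² = ((-7 + 25) + L)² = (18 + L)²)
(5*o(2, 3))*(-1*2) = (5*(18 + 3)²)*(-1*2) = (5*21²)*(-2) = (5*441)*(-2) = 2205*(-2) = -4410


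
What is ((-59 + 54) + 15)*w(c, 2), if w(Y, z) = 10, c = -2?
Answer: 100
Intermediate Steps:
((-59 + 54) + 15)*w(c, 2) = ((-59 + 54) + 15)*10 = (-5 + 15)*10 = 10*10 = 100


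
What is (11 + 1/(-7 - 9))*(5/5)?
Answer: 175/16 ≈ 10.938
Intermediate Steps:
(11 + 1/(-7 - 9))*(5/5) = (11 + 1/(-16))*(5*(⅕)) = (11 - 1/16)*1 = (175/16)*1 = 175/16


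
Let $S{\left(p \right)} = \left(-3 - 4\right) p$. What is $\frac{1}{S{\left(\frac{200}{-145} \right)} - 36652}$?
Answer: $- \frac{29}{1062628} \approx -2.7291 \cdot 10^{-5}$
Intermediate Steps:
$S{\left(p \right)} = - 7 p$ ($S{\left(p \right)} = \left(-3 - 4\right) p = - 7 p$)
$\frac{1}{S{\left(\frac{200}{-145} \right)} - 36652} = \frac{1}{- 7 \frac{200}{-145} - 36652} = \frac{1}{- 7 \cdot 200 \left(- \frac{1}{145}\right) - 36652} = \frac{1}{\left(-7\right) \left(- \frac{40}{29}\right) - 36652} = \frac{1}{\frac{280}{29} - 36652} = \frac{1}{- \frac{1062628}{29}} = - \frac{29}{1062628}$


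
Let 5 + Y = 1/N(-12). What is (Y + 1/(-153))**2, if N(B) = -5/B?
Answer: 3976036/585225 ≈ 6.7940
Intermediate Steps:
Y = -13/5 (Y = -5 + 1/(-5/(-12)) = -5 + 1/(-5*(-1/12)) = -5 + 1/(5/12) = -5 + 12/5 = -13/5 ≈ -2.6000)
(Y + 1/(-153))**2 = (-13/5 + 1/(-153))**2 = (-13/5 - 1/153)**2 = (-1994/765)**2 = 3976036/585225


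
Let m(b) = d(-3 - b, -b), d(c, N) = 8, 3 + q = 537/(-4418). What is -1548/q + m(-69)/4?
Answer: 2288882/4597 ≈ 497.91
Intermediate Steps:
q = -13791/4418 (q = -3 + 537/(-4418) = -3 + 537*(-1/4418) = -3 - 537/4418 = -13791/4418 ≈ -3.1215)
m(b) = 8
-1548/q + m(-69)/4 = -1548/(-13791/4418) + 8/4 = -1548*(-4418/13791) + 8*(¼) = 2279688/4597 + 2 = 2288882/4597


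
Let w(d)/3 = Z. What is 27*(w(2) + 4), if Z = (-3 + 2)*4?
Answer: -216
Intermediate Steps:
Z = -4 (Z = -1*4 = -4)
w(d) = -12 (w(d) = 3*(-4) = -12)
27*(w(2) + 4) = 27*(-12 + 4) = 27*(-8) = -216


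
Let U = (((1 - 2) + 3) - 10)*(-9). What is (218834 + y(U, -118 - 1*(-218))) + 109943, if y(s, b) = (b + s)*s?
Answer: 341161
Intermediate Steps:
U = 72 (U = ((-1 + 3) - 10)*(-9) = (2 - 10)*(-9) = -8*(-9) = 72)
y(s, b) = s*(b + s)
(218834 + y(U, -118 - 1*(-218))) + 109943 = (218834 + 72*((-118 - 1*(-218)) + 72)) + 109943 = (218834 + 72*((-118 + 218) + 72)) + 109943 = (218834 + 72*(100 + 72)) + 109943 = (218834 + 72*172) + 109943 = (218834 + 12384) + 109943 = 231218 + 109943 = 341161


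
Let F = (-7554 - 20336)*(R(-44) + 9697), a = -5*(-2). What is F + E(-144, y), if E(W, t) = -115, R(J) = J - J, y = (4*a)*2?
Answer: -270449445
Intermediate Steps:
a = 10
y = 80 (y = (4*10)*2 = 40*2 = 80)
R(J) = 0
F = -270449330 (F = (-7554 - 20336)*(0 + 9697) = -27890*9697 = -270449330)
F + E(-144, y) = -270449330 - 115 = -270449445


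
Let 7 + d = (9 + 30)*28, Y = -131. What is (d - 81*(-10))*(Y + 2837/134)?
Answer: -27888715/134 ≈ -2.0812e+5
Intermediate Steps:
d = 1085 (d = -7 + (9 + 30)*28 = -7 + 39*28 = -7 + 1092 = 1085)
(d - 81*(-10))*(Y + 2837/134) = (1085 - 81*(-10))*(-131 + 2837/134) = (1085 + 810)*(-131 + 2837*(1/134)) = 1895*(-131 + 2837/134) = 1895*(-14717/134) = -27888715/134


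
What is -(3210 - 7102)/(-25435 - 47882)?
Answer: -3892/73317 ≈ -0.053085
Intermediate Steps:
-(3210 - 7102)/(-25435 - 47882) = -(-3892)/(-73317) = -(-3892)*(-1)/73317 = -1*3892/73317 = -3892/73317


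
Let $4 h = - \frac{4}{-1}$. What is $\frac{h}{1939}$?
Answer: $\frac{1}{1939} \approx 0.00051573$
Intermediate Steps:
$h = 1$ ($h = \frac{\left(-4\right) \frac{1}{-1}}{4} = \frac{\left(-4\right) \left(-1\right)}{4} = \frac{1}{4} \cdot 4 = 1$)
$\frac{h}{1939} = 1 \cdot \frac{1}{1939} = \frac{1}{1939}$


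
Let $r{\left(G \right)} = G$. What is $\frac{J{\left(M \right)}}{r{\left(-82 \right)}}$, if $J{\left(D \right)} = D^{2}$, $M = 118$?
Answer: $- \frac{6962}{41} \approx -169.8$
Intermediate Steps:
$\frac{J{\left(M \right)}}{r{\left(-82 \right)}} = \frac{118^{2}}{-82} = 13924 \left(- \frac{1}{82}\right) = - \frac{6962}{41}$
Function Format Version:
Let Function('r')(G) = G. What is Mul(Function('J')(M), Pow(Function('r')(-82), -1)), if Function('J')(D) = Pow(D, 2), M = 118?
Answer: Rational(-6962, 41) ≈ -169.80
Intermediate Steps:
Mul(Function('J')(M), Pow(Function('r')(-82), -1)) = Mul(Pow(118, 2), Pow(-82, -1)) = Mul(13924, Rational(-1, 82)) = Rational(-6962, 41)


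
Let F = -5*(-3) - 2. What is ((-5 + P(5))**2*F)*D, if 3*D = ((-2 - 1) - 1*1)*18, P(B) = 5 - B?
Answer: -7800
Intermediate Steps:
F = 13 (F = 15 - 2 = 13)
D = -24 (D = (((-2 - 1) - 1*1)*18)/3 = ((-3 - 1)*18)/3 = (-4*18)/3 = (1/3)*(-72) = -24)
((-5 + P(5))**2*F)*D = ((-5 + (5 - 1*5))**2*13)*(-24) = ((-5 + (5 - 5))**2*13)*(-24) = ((-5 + 0)**2*13)*(-24) = ((-5)**2*13)*(-24) = (25*13)*(-24) = 325*(-24) = -7800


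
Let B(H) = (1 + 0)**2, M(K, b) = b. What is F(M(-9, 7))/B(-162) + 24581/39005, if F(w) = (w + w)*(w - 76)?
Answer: -37654249/39005 ≈ -965.37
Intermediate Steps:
B(H) = 1 (B(H) = 1**2 = 1)
F(w) = 2*w*(-76 + w) (F(w) = (2*w)*(-76 + w) = 2*w*(-76 + w))
F(M(-9, 7))/B(-162) + 24581/39005 = (2*7*(-76 + 7))/1 + 24581/39005 = (2*7*(-69))*1 + 24581*(1/39005) = -966*1 + 24581/39005 = -966 + 24581/39005 = -37654249/39005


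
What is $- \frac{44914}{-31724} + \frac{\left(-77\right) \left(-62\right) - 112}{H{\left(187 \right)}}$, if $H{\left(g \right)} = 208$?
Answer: $\frac{19654925}{824824} \approx 23.829$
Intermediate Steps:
$- \frac{44914}{-31724} + \frac{\left(-77\right) \left(-62\right) - 112}{H{\left(187 \right)}} = - \frac{44914}{-31724} + \frac{\left(-77\right) \left(-62\right) - 112}{208} = \left(-44914\right) \left(- \frac{1}{31724}\right) + \left(4774 - 112\right) \frac{1}{208} = \frac{22457}{15862} + 4662 \cdot \frac{1}{208} = \frac{22457}{15862} + \frac{2331}{104} = \frac{19654925}{824824}$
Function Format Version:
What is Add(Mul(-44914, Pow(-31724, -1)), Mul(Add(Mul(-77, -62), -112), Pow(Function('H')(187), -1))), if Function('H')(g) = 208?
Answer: Rational(19654925, 824824) ≈ 23.829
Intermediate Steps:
Add(Mul(-44914, Pow(-31724, -1)), Mul(Add(Mul(-77, -62), -112), Pow(Function('H')(187), -1))) = Add(Mul(-44914, Pow(-31724, -1)), Mul(Add(Mul(-77, -62), -112), Pow(208, -1))) = Add(Mul(-44914, Rational(-1, 31724)), Mul(Add(4774, -112), Rational(1, 208))) = Add(Rational(22457, 15862), Mul(4662, Rational(1, 208))) = Add(Rational(22457, 15862), Rational(2331, 104)) = Rational(19654925, 824824)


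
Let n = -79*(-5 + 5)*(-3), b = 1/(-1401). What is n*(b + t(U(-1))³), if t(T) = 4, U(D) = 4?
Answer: 0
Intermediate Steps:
b = -1/1401 ≈ -0.00071378
n = 0 (n = -0*(-3) = -79*0 = 0)
n*(b + t(U(-1))³) = 0*(-1/1401 + 4³) = 0*(-1/1401 + 64) = 0*(89663/1401) = 0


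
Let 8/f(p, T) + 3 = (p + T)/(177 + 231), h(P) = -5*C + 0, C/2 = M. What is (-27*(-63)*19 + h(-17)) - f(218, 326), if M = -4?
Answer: 161819/5 ≈ 32364.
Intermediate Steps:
C = -8 (C = 2*(-4) = -8)
h(P) = 40 (h(P) = -5*(-8) + 0 = 40 + 0 = 40)
f(p, T) = 8/(-3 + T/408 + p/408) (f(p, T) = 8/(-3 + (p + T)/(177 + 231)) = 8/(-3 + (T + p)/408) = 8/(-3 + (T + p)*(1/408)) = 8/(-3 + (T/408 + p/408)) = 8/(-3 + T/408 + p/408))
(-27*(-63)*19 + h(-17)) - f(218, 326) = (-27*(-63)*19 + 40) - 3264/(-1224 + 326 + 218) = (1701*19 + 40) - 3264/(-680) = (32319 + 40) - 3264*(-1)/680 = 32359 - 1*(-24/5) = 32359 + 24/5 = 161819/5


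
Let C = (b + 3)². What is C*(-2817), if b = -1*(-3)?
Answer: -101412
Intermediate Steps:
b = 3
C = 36 (C = (3 + 3)² = 6² = 36)
C*(-2817) = 36*(-2817) = -101412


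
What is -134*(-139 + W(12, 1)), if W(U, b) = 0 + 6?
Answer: 17822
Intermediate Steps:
W(U, b) = 6
-134*(-139 + W(12, 1)) = -134*(-139 + 6) = -134*(-133) = 17822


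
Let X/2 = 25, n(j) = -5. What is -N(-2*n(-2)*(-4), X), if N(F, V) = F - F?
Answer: 0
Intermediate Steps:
X = 50 (X = 2*25 = 50)
N(F, V) = 0
-N(-2*n(-2)*(-4), X) = -1*0 = 0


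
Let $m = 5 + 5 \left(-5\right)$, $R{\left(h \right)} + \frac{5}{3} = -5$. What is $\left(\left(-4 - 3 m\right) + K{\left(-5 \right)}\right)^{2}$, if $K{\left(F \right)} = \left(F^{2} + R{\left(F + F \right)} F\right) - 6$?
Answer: $\frac{105625}{9} \approx 11736.0$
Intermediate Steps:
$R{\left(h \right)} = - \frac{20}{3}$ ($R{\left(h \right)} = - \frac{5}{3} - 5 = - \frac{20}{3}$)
$m = -20$ ($m = 5 - 25 = -20$)
$K{\left(F \right)} = -6 + F^{2} - \frac{20 F}{3}$ ($K{\left(F \right)} = \left(F^{2} - \frac{20 F}{3}\right) - 6 = -6 + F^{2} - \frac{20 F}{3}$)
$\left(\left(-4 - 3 m\right) + K{\left(-5 \right)}\right)^{2} = \left(\left(-4 - -60\right) - \left(- \frac{82}{3} - 25\right)\right)^{2} = \left(\left(-4 + 60\right) + \left(-6 + 25 + \frac{100}{3}\right)\right)^{2} = \left(56 + \frac{157}{3}\right)^{2} = \left(\frac{325}{3}\right)^{2} = \frac{105625}{9}$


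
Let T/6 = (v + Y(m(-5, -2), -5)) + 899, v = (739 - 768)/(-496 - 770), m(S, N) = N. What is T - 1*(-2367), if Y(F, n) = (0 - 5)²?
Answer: 1669250/211 ≈ 7911.1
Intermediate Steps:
Y(F, n) = 25 (Y(F, n) = (-5)² = 25)
v = 29/1266 (v = -29/(-1266) = -29*(-1/1266) = 29/1266 ≈ 0.022907)
T = 1169813/211 (T = 6*((29/1266 + 25) + 899) = 6*(31679/1266 + 899) = 6*(1169813/1266) = 1169813/211 ≈ 5544.1)
T - 1*(-2367) = 1169813/211 - 1*(-2367) = 1169813/211 + 2367 = 1669250/211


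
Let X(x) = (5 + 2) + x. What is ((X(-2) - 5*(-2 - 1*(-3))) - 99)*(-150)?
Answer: 14850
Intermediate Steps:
X(x) = 7 + x
((X(-2) - 5*(-2 - 1*(-3))) - 99)*(-150) = (((7 - 2) - 5*(-2 - 1*(-3))) - 99)*(-150) = ((5 - 5*(-2 + 3)) - 99)*(-150) = ((5 - 5*1) - 99)*(-150) = ((5 - 5) - 99)*(-150) = (0 - 99)*(-150) = -99*(-150) = 14850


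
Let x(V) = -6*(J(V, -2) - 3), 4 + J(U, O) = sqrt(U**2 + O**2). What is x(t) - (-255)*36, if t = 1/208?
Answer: 9222 - 3*sqrt(173057)/104 ≈ 9210.0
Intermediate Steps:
J(U, O) = -4 + sqrt(O**2 + U**2) (J(U, O) = -4 + sqrt(U**2 + O**2) = -4 + sqrt(O**2 + U**2))
t = 1/208 ≈ 0.0048077
x(V) = 42 - 6*sqrt(4 + V**2) (x(V) = -6*((-4 + sqrt((-2)**2 + V**2)) - 3) = -6*((-4 + sqrt(4 + V**2)) - 3) = -6*(-7 + sqrt(4 + V**2)) = 42 - 6*sqrt(4 + V**2))
x(t) - (-255)*36 = (42 - 6*sqrt(4 + (1/208)**2)) - (-255)*36 = (42 - 6*sqrt(4 + 1/43264)) - 1*(-9180) = (42 - 3*sqrt(173057)/104) + 9180 = 9222 - 3*sqrt(173057)/104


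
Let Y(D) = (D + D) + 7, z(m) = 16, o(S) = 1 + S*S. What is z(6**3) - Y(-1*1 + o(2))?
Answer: 1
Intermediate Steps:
o(S) = 1 + S**2
Y(D) = 7 + 2*D (Y(D) = 2*D + 7 = 7 + 2*D)
z(6**3) - Y(-1*1 + o(2)) = 16 - (7 + 2*(-1*1 + (1 + 2**2))) = 16 - (7 + 2*(-1 + (1 + 4))) = 16 - (7 + 2*(-1 + 5)) = 16 - (7 + 2*4) = 16 - (7 + 8) = 16 - 1*15 = 16 - 15 = 1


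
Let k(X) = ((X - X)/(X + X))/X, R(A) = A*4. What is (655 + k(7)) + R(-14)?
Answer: 599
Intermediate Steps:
R(A) = 4*A
k(X) = 0 (k(X) = (0/((2*X)))/X = (0*(1/(2*X)))/X = 0/X = 0)
(655 + k(7)) + R(-14) = (655 + 0) + 4*(-14) = 655 - 56 = 599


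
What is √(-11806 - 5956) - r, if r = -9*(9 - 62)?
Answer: -477 + I*√17762 ≈ -477.0 + 133.27*I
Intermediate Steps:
r = 477 (r = -9*(-53) = 477)
√(-11806 - 5956) - r = √(-11806 - 5956) - 1*477 = √(-17762) - 477 = I*√17762 - 477 = -477 + I*√17762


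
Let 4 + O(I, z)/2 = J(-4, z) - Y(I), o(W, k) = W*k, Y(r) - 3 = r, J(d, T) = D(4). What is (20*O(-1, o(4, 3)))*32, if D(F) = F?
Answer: -2560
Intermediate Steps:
J(d, T) = 4
Y(r) = 3 + r
O(I, z) = -6 - 2*I (O(I, z) = -8 + 2*(4 - (3 + I)) = -8 + 2*(4 + (-3 - I)) = -8 + 2*(1 - I) = -8 + (2 - 2*I) = -6 - 2*I)
(20*O(-1, o(4, 3)))*32 = (20*(-6 - 2*(-1)))*32 = (20*(-6 + 2))*32 = (20*(-4))*32 = -80*32 = -2560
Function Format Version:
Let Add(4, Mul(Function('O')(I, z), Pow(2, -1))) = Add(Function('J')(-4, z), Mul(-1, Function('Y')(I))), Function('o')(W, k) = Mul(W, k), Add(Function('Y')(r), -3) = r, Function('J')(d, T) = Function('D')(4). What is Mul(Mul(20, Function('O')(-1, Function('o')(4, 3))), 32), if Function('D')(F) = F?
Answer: -2560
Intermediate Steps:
Function('J')(d, T) = 4
Function('Y')(r) = Add(3, r)
Function('O')(I, z) = Add(-6, Mul(-2, I)) (Function('O')(I, z) = Add(-8, Mul(2, Add(4, Mul(-1, Add(3, I))))) = Add(-8, Mul(2, Add(4, Add(-3, Mul(-1, I))))) = Add(-8, Mul(2, Add(1, Mul(-1, I)))) = Add(-8, Add(2, Mul(-2, I))) = Add(-6, Mul(-2, I)))
Mul(Mul(20, Function('O')(-1, Function('o')(4, 3))), 32) = Mul(Mul(20, Add(-6, Mul(-2, -1))), 32) = Mul(Mul(20, Add(-6, 2)), 32) = Mul(Mul(20, -4), 32) = Mul(-80, 32) = -2560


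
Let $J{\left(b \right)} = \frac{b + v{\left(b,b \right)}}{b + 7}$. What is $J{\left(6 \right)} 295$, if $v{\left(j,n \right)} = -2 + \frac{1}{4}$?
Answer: $\frac{5015}{52} \approx 96.442$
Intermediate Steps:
$v{\left(j,n \right)} = - \frac{7}{4}$ ($v{\left(j,n \right)} = -2 + \frac{1}{4} = - \frac{7}{4}$)
$J{\left(b \right)} = \frac{- \frac{7}{4} + b}{7 + b}$ ($J{\left(b \right)} = \frac{b - \frac{7}{4}}{b + 7} = \frac{- \frac{7}{4} + b}{7 + b}$)
$J{\left(6 \right)} 295 = \frac{- \frac{7}{4} + 6}{7 + 6} \cdot 295 = \frac{1}{13} \cdot \frac{17}{4} \cdot 295 = \frac{17}{52} \cdot 295 = \frac{5015}{52}$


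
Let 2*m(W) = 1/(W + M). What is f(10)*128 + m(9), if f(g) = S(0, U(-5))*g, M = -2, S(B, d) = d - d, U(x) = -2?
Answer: 1/14 ≈ 0.071429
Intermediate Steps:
S(B, d) = 0
m(W) = 1/(2*(-2 + W)) (m(W) = 1/(2*(W - 2)) = 1/(2*(-2 + W)))
f(g) = 0 (f(g) = 0*g = 0)
f(10)*128 + m(9) = 0*128 + 1/(2*(-2 + 9)) = 0 + (½)/7 = 0 + (½)*(⅐) = 0 + 1/14 = 1/14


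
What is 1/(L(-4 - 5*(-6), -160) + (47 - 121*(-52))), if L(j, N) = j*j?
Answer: 1/7015 ≈ 0.00014255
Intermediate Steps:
L(j, N) = j²
1/(L(-4 - 5*(-6), -160) + (47 - 121*(-52))) = 1/((-4 - 5*(-6))² + (47 - 121*(-52))) = 1/((-4 + 30)² + (47 + 6292)) = 1/(26² + 6339) = 1/(676 + 6339) = 1/7015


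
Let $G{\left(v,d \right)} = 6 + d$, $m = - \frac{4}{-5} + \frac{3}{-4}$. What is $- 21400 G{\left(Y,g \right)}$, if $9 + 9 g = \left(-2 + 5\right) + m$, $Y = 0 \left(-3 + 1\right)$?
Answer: $- \frac{1028270}{9} \approx -1.1425 \cdot 10^{5}$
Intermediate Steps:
$m = \frac{1}{20}$ ($m = \left(-4\right) \left(- \frac{1}{5}\right) + 3 \left(- \frac{1}{4}\right) = \frac{4}{5} - \frac{3}{4} = \frac{1}{20} \approx 0.05$)
$Y = 0$ ($Y = 0 \left(-2\right) = 0$)
$g = - \frac{119}{180}$ ($g = -1 + \frac{\left(-2 + 5\right) + \frac{1}{20}}{9} = -1 + \frac{3 + \frac{1}{20}}{9} = -1 + \frac{1}{9} \cdot \frac{61}{20} = -1 + \frac{61}{180} = - \frac{119}{180} \approx -0.66111$)
$- 21400 G{\left(Y,g \right)} = - 21400 \left(6 - \frac{119}{180}\right) = \left(-21400\right) \frac{961}{180} = - \frac{1028270}{9}$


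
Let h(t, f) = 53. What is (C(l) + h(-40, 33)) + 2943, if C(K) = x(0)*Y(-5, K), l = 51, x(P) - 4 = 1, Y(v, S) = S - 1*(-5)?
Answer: 3276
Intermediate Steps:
Y(v, S) = 5 + S (Y(v, S) = S + 5 = 5 + S)
x(P) = 5 (x(P) = 4 + 1 = 5)
C(K) = 25 + 5*K (C(K) = 5*(5 + K) = 25 + 5*K)
(C(l) + h(-40, 33)) + 2943 = ((25 + 5*51) + 53) + 2943 = ((25 + 255) + 53) + 2943 = (280 + 53) + 2943 = 333 + 2943 = 3276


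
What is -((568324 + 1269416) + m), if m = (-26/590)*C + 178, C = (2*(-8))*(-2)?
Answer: -542185394/295 ≈ -1.8379e+6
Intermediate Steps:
C = 32 (C = -16*(-2) = 32)
m = 52094/295 (m = -26/590*32 + 178 = -26*1/590*32 + 178 = -13/295*32 + 178 = -416/295 + 178 = 52094/295 ≈ 176.59)
-((568324 + 1269416) + m) = -((568324 + 1269416) + 52094/295) = -(1837740 + 52094/295) = -1*542185394/295 = -542185394/295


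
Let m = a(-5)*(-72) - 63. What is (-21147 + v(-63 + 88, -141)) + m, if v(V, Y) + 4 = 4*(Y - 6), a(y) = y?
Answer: -21442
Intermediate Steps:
v(V, Y) = -28 + 4*Y (v(V, Y) = -4 + 4*(Y - 6) = -4 + 4*(-6 + Y) = -4 + (-24 + 4*Y) = -28 + 4*Y)
m = 297 (m = -5*(-72) - 63 = 360 - 63 = 297)
(-21147 + v(-63 + 88, -141)) + m = (-21147 + (-28 + 4*(-141))) + 297 = (-21147 + (-28 - 564)) + 297 = (-21147 - 592) + 297 = -21739 + 297 = -21442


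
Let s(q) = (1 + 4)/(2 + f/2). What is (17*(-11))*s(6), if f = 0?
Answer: -935/2 ≈ -467.50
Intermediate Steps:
s(q) = 5/2 (s(q) = (1 + 4)/(2 + 0/2) = 5/(2 + 0*(½)) = 5/(2 + 0) = 5/2)
(17*(-11))*s(6) = (17*(-11))*(5/2) = -187*5/2 = -935/2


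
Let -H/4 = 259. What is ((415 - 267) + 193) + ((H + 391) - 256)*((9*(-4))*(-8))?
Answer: -259147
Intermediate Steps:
H = -1036 (H = -4*259 = -1036)
((415 - 267) + 193) + ((H + 391) - 256)*((9*(-4))*(-8)) = ((415 - 267) + 193) + ((-1036 + 391) - 256)*((9*(-4))*(-8)) = (148 + 193) + (-645 - 256)*(-36*(-8)) = 341 - 901*288 = 341 - 259488 = -259147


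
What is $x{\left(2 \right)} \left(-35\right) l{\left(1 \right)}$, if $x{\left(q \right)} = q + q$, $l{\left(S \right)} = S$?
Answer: $-140$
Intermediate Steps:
$x{\left(q \right)} = 2 q$
$x{\left(2 \right)} \left(-35\right) l{\left(1 \right)} = 2 \cdot 2 \left(-35\right) 1 = 4 \left(-35\right) 1 = \left(-140\right) 1 = -140$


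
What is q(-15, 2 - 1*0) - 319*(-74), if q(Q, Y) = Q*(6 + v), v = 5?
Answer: 23441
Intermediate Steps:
q(Q, Y) = 11*Q (q(Q, Y) = Q*(6 + 5) = Q*11 = 11*Q)
q(-15, 2 - 1*0) - 319*(-74) = 11*(-15) - 319*(-74) = -165 + 23606 = 23441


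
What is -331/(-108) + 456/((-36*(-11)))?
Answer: 5009/1188 ≈ 4.2163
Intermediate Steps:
-331/(-108) + 456/((-36*(-11))) = -331*(-1/108) + 456/396 = 331/108 + 456*(1/396) = 331/108 + 38/33 = 5009/1188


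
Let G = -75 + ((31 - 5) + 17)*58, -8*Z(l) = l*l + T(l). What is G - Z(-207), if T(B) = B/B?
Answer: 31101/4 ≈ 7775.3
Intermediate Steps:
T(B) = 1
Z(l) = -1/8 - l**2/8 (Z(l) = -(l*l + 1)/8 = -(l**2 + 1)/8 = -(1 + l**2)/8 = -1/8 - l**2/8)
G = 2419 (G = -75 + (26 + 17)*58 = -75 + 43*58 = -75 + 2494 = 2419)
G - Z(-207) = 2419 - (-1/8 - 1/8*(-207)**2) = 2419 - (-1/8 - 1/8*42849) = 2419 - (-1/8 - 42849/8) = 2419 - 1*(-21425/4) = 2419 + 21425/4 = 31101/4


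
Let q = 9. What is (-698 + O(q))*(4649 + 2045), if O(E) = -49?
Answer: -5000418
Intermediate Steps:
(-698 + O(q))*(4649 + 2045) = (-698 - 49)*(4649 + 2045) = -747*6694 = -5000418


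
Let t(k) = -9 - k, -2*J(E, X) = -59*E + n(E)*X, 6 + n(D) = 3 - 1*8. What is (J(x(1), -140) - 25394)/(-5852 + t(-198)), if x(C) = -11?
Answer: 52977/11326 ≈ 4.6775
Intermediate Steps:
n(D) = -11 (n(D) = -6 + (3 - 1*8) = -6 + (3 - 8) = -6 - 5 = -11)
J(E, X) = 11*X/2 + 59*E/2 (J(E, X) = -(-59*E - 11*X)/2 = 11*X/2 + 59*E/2)
(J(x(1), -140) - 25394)/(-5852 + t(-198)) = (((11/2)*(-140) + (59/2)*(-11)) - 25394)/(-5852 + (-9 - 1*(-198))) = ((-770 - 649/2) - 25394)/(-5852 + (-9 + 198)) = (-2189/2 - 25394)/(-5852 + 189) = -52977/2/(-5663) = -52977/2*(-1/5663) = 52977/11326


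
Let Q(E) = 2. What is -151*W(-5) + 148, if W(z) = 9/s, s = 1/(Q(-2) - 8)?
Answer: 8302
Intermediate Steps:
s = -⅙ (s = 1/(2 - 8) = 1/(-6) = -⅙ ≈ -0.16667)
W(z) = -54 (W(z) = 9/(-⅙) = 9*(-6) = -54)
-151*W(-5) + 148 = -151*(-54) + 148 = 8154 + 148 = 8302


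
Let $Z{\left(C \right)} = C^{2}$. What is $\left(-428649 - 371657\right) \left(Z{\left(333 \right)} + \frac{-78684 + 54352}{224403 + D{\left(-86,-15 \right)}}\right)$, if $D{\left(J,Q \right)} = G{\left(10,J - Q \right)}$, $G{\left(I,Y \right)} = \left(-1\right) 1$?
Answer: $- \frac{9957282822824038}{112201} \approx -8.8745 \cdot 10^{10}$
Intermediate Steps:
$G{\left(I,Y \right)} = -1$
$D{\left(J,Q \right)} = -1$
$\left(-428649 - 371657\right) \left(Z{\left(333 \right)} + \frac{-78684 + 54352}{224403 + D{\left(-86,-15 \right)}}\right) = \left(-428649 - 371657\right) \left(333^{2} + \frac{-78684 + 54352}{224403 - 1}\right) = - 800306 \left(110889 - \frac{24332}{224402}\right) = - 800306 \left(110889 - \frac{12166}{112201}\right) = \left(-800306\right) \frac{12441844523}{112201} = - \frac{9957282822824038}{112201}$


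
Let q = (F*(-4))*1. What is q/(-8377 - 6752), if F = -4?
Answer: -16/15129 ≈ -0.0010576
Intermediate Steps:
q = 16 (q = -4*(-4)*1 = 16*1 = 16)
q/(-8377 - 6752) = 16/(-8377 - 6752) = 16/(-15129) = 16*(-1/15129) = -16/15129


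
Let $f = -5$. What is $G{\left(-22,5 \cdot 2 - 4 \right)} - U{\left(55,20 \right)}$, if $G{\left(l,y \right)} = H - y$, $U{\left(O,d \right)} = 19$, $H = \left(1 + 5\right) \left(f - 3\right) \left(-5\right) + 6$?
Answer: $221$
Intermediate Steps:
$H = 246$ ($H = \left(1 + 5\right) \left(-5 - 3\right) \left(-5\right) + 6 = 6 \left(-8\right) \left(-5\right) + 6 = \left(-48\right) \left(-5\right) + 6 = 240 + 6 = 246$)
$G{\left(l,y \right)} = 246 - y$
$G{\left(-22,5 \cdot 2 - 4 \right)} - U{\left(55,20 \right)} = \left(246 - \left(5 \cdot 2 - 4\right)\right) - 19 = \left(246 - \left(10 - 4\right)\right) - 19 = \left(246 - 6\right) - 19 = 240 - 19 = 221$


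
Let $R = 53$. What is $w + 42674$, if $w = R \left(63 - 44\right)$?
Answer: $43681$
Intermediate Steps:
$w = 1007$ ($w = 53 \left(63 - 44\right) = 53 \cdot 19 = 1007$)
$w + 42674 = 1007 + 42674 = 43681$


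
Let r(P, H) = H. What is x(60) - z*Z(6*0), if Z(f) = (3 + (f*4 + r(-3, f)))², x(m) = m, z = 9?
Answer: -21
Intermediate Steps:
Z(f) = (3 + 5*f)² (Z(f) = (3 + (f*4 + f))² = (3 + (4*f + f))² = (3 + 5*f)²)
x(60) - z*Z(6*0) = 60 - 9*(3 + 5*(6*0))² = 60 - 9*(3 + 5*0)² = 60 - 9*(3 + 0)² = 60 - 9*3² = 60 - 9*9 = 60 - 1*81 = 60 - 81 = -21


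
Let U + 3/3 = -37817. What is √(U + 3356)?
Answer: I*√34462 ≈ 185.64*I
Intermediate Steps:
U = -37818 (U = -1 - 37817 = -37818)
√(U + 3356) = √(-37818 + 3356) = √(-34462) = I*√34462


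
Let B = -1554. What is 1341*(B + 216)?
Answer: -1794258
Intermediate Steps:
1341*(B + 216) = 1341*(-1554 + 216) = 1341*(-1338) = -1794258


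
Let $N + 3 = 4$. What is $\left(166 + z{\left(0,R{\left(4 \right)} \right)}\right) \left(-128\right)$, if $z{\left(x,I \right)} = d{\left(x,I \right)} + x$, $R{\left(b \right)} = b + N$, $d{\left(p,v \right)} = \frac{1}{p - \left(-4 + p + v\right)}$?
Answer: $-21120$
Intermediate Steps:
$N = 1$ ($N = -3 + 4 = 1$)
$d{\left(p,v \right)} = \frac{1}{4 - v}$ ($d{\left(p,v \right)} = \frac{1}{p - \left(-4 + p + v\right)} = \frac{1}{4 - v}$)
$R{\left(b \right)} = 1 + b$ ($R{\left(b \right)} = b + 1 = 1 + b$)
$z{\left(x,I \right)} = x - \frac{1}{-4 + I}$ ($z{\left(x,I \right)} = - \frac{1}{-4 + I} + x = x - \frac{1}{-4 + I}$)
$\left(166 + z{\left(0,R{\left(4 \right)} \right)}\right) \left(-128\right) = \left(166 + \frac{-1 + 0 \left(-4 + \left(1 + 4\right)\right)}{-4 + \left(1 + 4\right)}\right) \left(-128\right) = \left(166 + \frac{-1 + 0 \left(-4 + 5\right)}{-4 + 5}\right) \left(-128\right) = \left(166 + \frac{-1 + 0 \cdot 1}{1}\right) \left(-128\right) = \left(166 + 1 \left(-1 + 0\right)\right) \left(-128\right) = \left(166 + 1 \left(-1\right)\right) \left(-128\right) = \left(166 - 1\right) \left(-128\right) = 165 \left(-128\right) = -21120$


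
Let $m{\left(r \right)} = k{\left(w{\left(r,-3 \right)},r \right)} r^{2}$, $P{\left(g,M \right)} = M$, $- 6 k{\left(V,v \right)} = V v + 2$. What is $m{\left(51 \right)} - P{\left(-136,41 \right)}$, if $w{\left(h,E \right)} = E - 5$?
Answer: $175960$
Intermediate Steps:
$w{\left(h,E \right)} = -5 + E$
$k{\left(V,v \right)} = - \frac{1}{3} - \frac{V v}{6}$ ($k{\left(V,v \right)} = - \frac{V v + 2}{6} = - \frac{2 + V v}{6} = - \frac{1}{3} - \frac{V v}{6}$)
$m{\left(r \right)} = r^{2} \left(- \frac{1}{3} + \frac{4 r}{3}\right)$ ($m{\left(r \right)} = \left(- \frac{1}{3} - \frac{\left(-5 - 3\right) r}{6}\right) r^{2} = \left(- \frac{1}{3} - - \frac{4 r}{3}\right) r^{2} = \left(- \frac{1}{3} + \frac{4 r}{3}\right) r^{2} = r^{2} \left(- \frac{1}{3} + \frac{4 r}{3}\right)$)
$m{\left(51 \right)} - P{\left(-136,41 \right)} = \frac{51^{2} \left(-1 + 4 \cdot 51\right)}{3} - 41 = \frac{1}{3} \cdot 2601 \left(-1 + 204\right) - 41 = \frac{1}{3} \cdot 2601 \cdot 203 - 41 = 176001 - 41 = 175960$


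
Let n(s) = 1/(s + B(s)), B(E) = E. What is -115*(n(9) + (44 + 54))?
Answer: -202975/18 ≈ -11276.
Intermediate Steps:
n(s) = 1/(2*s) (n(s) = 1/(s + s) = 1/(2*s))
-115*(n(9) + (44 + 54)) = -115*((½)/9 + (44 + 54)) = -115*((½)*(⅑) + 98) = -115*(1/18 + 98) = -115*1765/18 = -202975/18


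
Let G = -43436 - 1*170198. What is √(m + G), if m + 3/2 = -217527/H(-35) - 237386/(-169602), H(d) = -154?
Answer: I*√9048424274783817693/6529677 ≈ 460.68*I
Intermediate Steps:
G = -213634 (G = -43436 - 170198 = -213634)
m = 9222598409/6529677 (m = -3/2 + (-217527/(-154) - 237386/(-169602)) = -3/2 + (-217527*(-1/154) - 237386*(-1/169602)) = -3/2 + (217527/154 + 118693/84801) = -3/2 + 18464785849/13059354 = 9222598409/6529677 ≈ 1412.4)
√(m + G) = √(9222598409/6529677 - 213634) = √(-1385738417809/6529677) = I*√9048424274783817693/6529677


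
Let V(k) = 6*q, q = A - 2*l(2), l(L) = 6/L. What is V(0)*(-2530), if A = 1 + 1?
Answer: 60720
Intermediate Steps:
A = 2
q = -4 (q = 2 - 12/2 = 2 - 2*3 = 2 - 6 = -4)
V(k) = -24 (V(k) = 6*(-4) = -24)
V(0)*(-2530) = -24*(-2530) = 60720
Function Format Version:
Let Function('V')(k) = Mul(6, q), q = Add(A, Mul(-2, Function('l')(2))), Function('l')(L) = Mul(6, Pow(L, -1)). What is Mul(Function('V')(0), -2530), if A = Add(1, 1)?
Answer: 60720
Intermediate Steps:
A = 2
q = -4 (q = Add(2, Mul(-2, Mul(6, Pow(2, -1)))) = Add(2, Mul(-2, Mul(6, Rational(1, 2)))) = Add(2, Mul(-2, 3)) = Add(2, -6) = -4)
Function('V')(k) = -24 (Function('V')(k) = Mul(6, -4) = -24)
Mul(Function('V')(0), -2530) = Mul(-24, -2530) = 60720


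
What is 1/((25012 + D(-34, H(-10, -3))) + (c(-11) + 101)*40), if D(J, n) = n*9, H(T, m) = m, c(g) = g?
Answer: 1/28585 ≈ 3.4983e-5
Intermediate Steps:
D(J, n) = 9*n
1/((25012 + D(-34, H(-10, -3))) + (c(-11) + 101)*40) = 1/((25012 + 9*(-3)) + (-11 + 101)*40) = 1/((25012 - 27) + 90*40) = 1/(24985 + 3600) = 1/28585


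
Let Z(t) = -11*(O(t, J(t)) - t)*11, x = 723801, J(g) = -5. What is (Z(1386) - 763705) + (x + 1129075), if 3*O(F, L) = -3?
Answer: 1256998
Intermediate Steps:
O(F, L) = -1 (O(F, L) = (⅓)*(-3) = -1)
Z(t) = 121 + 121*t (Z(t) = -11*(-1 - t)*11 = (11 + 11*t)*11 = 121 + 121*t)
(Z(1386) - 763705) + (x + 1129075) = ((121 + 121*1386) - 763705) + (723801 + 1129075) = ((121 + 167706) - 763705) + 1852876 = (167827 - 763705) + 1852876 = -595878 + 1852876 = 1256998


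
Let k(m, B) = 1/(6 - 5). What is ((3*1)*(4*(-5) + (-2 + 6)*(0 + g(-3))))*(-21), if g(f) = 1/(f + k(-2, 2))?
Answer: 1386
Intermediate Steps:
k(m, B) = 1 (k(m, B) = 1/1 = 1)
g(f) = 1/(1 + f) (g(f) = 1/(f + 1) = 1/(1 + f))
((3*1)*(4*(-5) + (-2 + 6)*(0 + g(-3))))*(-21) = ((3*1)*(4*(-5) + (-2 + 6)*(0 + 1/(1 - 3))))*(-21) = (3*(-20 + 4*(0 + 1/(-2))))*(-21) = (3*(-20 + 4*(0 - ½)))*(-21) = (3*(-20 + 4*(-½)))*(-21) = (3*(-20 - 2))*(-21) = (3*(-22))*(-21) = -66*(-21) = 1386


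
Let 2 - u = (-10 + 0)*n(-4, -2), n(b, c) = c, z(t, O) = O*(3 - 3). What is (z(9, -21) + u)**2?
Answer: 324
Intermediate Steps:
z(t, O) = 0 (z(t, O) = O*0 = 0)
u = -18 (u = 2 - (-10 + 0)*(-2) = 2 - (-10)*(-2) = 2 - 1*20 = 2 - 20 = -18)
(z(9, -21) + u)**2 = (0 - 18)**2 = (-18)**2 = 324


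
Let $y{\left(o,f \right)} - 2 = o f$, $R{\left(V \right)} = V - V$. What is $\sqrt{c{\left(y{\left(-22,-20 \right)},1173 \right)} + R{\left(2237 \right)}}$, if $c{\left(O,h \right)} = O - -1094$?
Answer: $16 \sqrt{6} \approx 39.192$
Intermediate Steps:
$R{\left(V \right)} = 0$
$y{\left(o,f \right)} = 2 + f o$ ($y{\left(o,f \right)} = 2 + o f = 2 + f o$)
$c{\left(O,h \right)} = 1094 + O$ ($c{\left(O,h \right)} = O + 1094 = 1094 + O$)
$\sqrt{c{\left(y{\left(-22,-20 \right)},1173 \right)} + R{\left(2237 \right)}} = \sqrt{\left(1094 + \left(2 - -440\right)\right) + 0} = \sqrt{\left(1094 + \left(2 + 440\right)\right) + 0} = \sqrt{\left(1094 + 442\right) + 0} = \sqrt{1536 + 0} = \sqrt{1536} = 16 \sqrt{6}$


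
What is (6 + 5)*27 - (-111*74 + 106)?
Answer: 8405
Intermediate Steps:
(6 + 5)*27 - (-111*74 + 106) = 11*27 - (-8214 + 106) = 297 - 1*(-8108) = 297 + 8108 = 8405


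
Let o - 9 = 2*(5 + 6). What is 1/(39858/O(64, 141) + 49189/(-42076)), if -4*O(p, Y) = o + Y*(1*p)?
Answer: -380998180/7153667227 ≈ -0.053259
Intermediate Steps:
o = 31 (o = 9 + 2*(5 + 6) = 9 + 2*11 = 9 + 22 = 31)
O(p, Y) = -31/4 - Y*p/4 (O(p, Y) = -(31 + Y*(1*p))/4 = -(31 + Y*p)/4 = -31/4 - Y*p/4)
1/(39858/O(64, 141) + 49189/(-42076)) = 1/(39858/(-31/4 - ¼*141*64) + 49189/(-42076)) = 1/(39858/(-31/4 - 2256) + 49189*(-1/42076)) = 1/(39858/(-9055/4) - 49189/42076) = 1/(39858*(-4/9055) - 49189/42076) = 1/(-159432/9055 - 49189/42076) = 1/(-7153667227/380998180) = -380998180/7153667227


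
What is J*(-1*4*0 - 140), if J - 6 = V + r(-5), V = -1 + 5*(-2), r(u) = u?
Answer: 1400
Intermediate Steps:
V = -11 (V = -1 - 10 = -11)
J = -10 (J = 6 + (-11 - 5) = 6 - 16 = -10)
J*(-1*4*0 - 140) = -10*(-1*4*0 - 140) = -10*(-4*0 - 140) = -10*(0 - 140) = -10*(-140) = 1400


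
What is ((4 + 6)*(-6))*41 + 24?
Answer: -2436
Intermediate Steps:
((4 + 6)*(-6))*41 + 24 = (10*(-6))*41 + 24 = -60*41 + 24 = -2460 + 24 = -2436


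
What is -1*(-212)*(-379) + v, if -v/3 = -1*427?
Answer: -79067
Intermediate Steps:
v = 1281 (v = -(-3)*427 = -3*(-427) = 1281)
-1*(-212)*(-379) + v = -1*(-212)*(-379) + 1281 = 212*(-379) + 1281 = -80348 + 1281 = -79067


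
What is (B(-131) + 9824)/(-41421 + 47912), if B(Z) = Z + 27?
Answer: 9720/6491 ≈ 1.4975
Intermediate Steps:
B(Z) = 27 + Z
(B(-131) + 9824)/(-41421 + 47912) = ((27 - 131) + 9824)/(-41421 + 47912) = (-104 + 9824)/6491 = 9720*(1/6491) = 9720/6491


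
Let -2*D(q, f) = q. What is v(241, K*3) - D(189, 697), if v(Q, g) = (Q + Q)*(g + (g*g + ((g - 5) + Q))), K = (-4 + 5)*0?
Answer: 227693/2 ≈ 1.1385e+5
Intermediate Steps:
K = 0 (K = 1*0 = 0)
D(q, f) = -q/2
v(Q, g) = 2*Q*(-5 + Q + g² + 2*g) (v(Q, g) = (2*Q)*(g + (g² + ((-5 + g) + Q))) = (2*Q)*(g + (g² + (-5 + Q + g))) = (2*Q)*(g + (-5 + Q + g + g²)) = (2*Q)*(-5 + Q + g² + 2*g) = 2*Q*(-5 + Q + g² + 2*g))
v(241, K*3) - D(189, 697) = 2*241*(-5 + 241 + (0*3)² + 2*(0*3)) - (-1)*189/2 = 2*241*(-5 + 241 + 0² + 2*0) - 1*(-189/2) = 2*241*(-5 + 241 + 0 + 0) + 189/2 = 2*241*236 + 189/2 = 113752 + 189/2 = 227693/2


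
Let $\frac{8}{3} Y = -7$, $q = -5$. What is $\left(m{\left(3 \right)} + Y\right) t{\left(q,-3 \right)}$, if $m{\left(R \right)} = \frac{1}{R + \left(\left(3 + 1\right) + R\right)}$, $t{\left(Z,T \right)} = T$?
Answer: $\frac{303}{40} \approx 7.575$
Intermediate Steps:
$Y = - \frac{21}{8}$ ($Y = \frac{3}{8} \left(-7\right) = - \frac{21}{8} \approx -2.625$)
$m{\left(R \right)} = \frac{1}{4 + 2 R}$ ($m{\left(R \right)} = \frac{1}{R + \left(4 + R\right)} = \frac{1}{4 + 2 R}$)
$\left(m{\left(3 \right)} + Y\right) t{\left(q,-3 \right)} = \left(\frac{1}{2 \left(2 + 3\right)} - \frac{21}{8}\right) \left(-3\right) = \left(\frac{1}{2 \cdot 5} - \frac{21}{8}\right) \left(-3\right) = \left(\frac{1}{2} \cdot \frac{1}{5} - \frac{21}{8}\right) \left(-3\right) = \left(\frac{1}{10} - \frac{21}{8}\right) \left(-3\right) = \left(- \frac{101}{40}\right) \left(-3\right) = \frac{303}{40}$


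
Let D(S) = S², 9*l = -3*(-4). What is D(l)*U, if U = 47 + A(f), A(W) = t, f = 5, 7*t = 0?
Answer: 752/9 ≈ 83.556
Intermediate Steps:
t = 0 (t = (⅐)*0 = 0)
A(W) = 0
l = 4/3 (l = (-3*(-4))/9 = (⅑)*12 = 4/3 ≈ 1.3333)
U = 47 (U = 47 + 0 = 47)
D(l)*U = (4/3)²*47 = (16/9)*47 = 752/9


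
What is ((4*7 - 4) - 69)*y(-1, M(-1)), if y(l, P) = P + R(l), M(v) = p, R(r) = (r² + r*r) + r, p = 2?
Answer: -135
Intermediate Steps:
R(r) = r + 2*r² (R(r) = (r² + r²) + r = 2*r² + r = r + 2*r²)
M(v) = 2
y(l, P) = P + l*(1 + 2*l)
((4*7 - 4) - 69)*y(-1, M(-1)) = ((4*7 - 4) - 69)*(2 - (1 + 2*(-1))) = ((28 - 4) - 69)*(2 - (1 - 2)) = (24 - 69)*(2 - 1*(-1)) = -45*(2 + 1) = -45*3 = -135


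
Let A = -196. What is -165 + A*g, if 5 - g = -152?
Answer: -30937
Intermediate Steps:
g = 157 (g = 5 - 1*(-152) = 5 + 152 = 157)
-165 + A*g = -165 - 196*157 = -165 - 30772 = -30937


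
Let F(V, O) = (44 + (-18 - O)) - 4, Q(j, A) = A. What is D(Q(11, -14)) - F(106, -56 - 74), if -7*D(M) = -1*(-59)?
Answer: -1123/7 ≈ -160.43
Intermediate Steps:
F(V, O) = 22 - O (F(V, O) = (26 - O) - 4 = 22 - O)
D(M) = -59/7 (D(M) = -(-1)*(-59)/7 = -1/7*59 = -59/7)
D(Q(11, -14)) - F(106, -56 - 74) = -59/7 - (22 - (-56 - 74)) = -59/7 - (22 - 1*(-130)) = -59/7 - (22 + 130) = -59/7 - 1*152 = -59/7 - 152 = -1123/7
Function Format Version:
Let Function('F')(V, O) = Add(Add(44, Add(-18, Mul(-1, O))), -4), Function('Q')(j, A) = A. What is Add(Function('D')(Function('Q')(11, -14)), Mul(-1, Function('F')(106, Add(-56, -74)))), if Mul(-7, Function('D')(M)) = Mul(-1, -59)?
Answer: Rational(-1123, 7) ≈ -160.43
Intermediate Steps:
Function('F')(V, O) = Add(22, Mul(-1, O)) (Function('F')(V, O) = Add(Add(26, Mul(-1, O)), -4) = Add(22, Mul(-1, O)))
Function('D')(M) = Rational(-59, 7) (Function('D')(M) = Mul(Rational(-1, 7), Mul(-1, -59)) = Mul(Rational(-1, 7), 59) = Rational(-59, 7))
Add(Function('D')(Function('Q')(11, -14)), Mul(-1, Function('F')(106, Add(-56, -74)))) = Add(Rational(-59, 7), Mul(-1, Add(22, Mul(-1, Add(-56, -74))))) = Add(Rational(-59, 7), Mul(-1, Add(22, Mul(-1, -130)))) = Add(Rational(-59, 7), Mul(-1, Add(22, 130))) = Add(Rational(-59, 7), Mul(-1, 152)) = Add(Rational(-59, 7), -152) = Rational(-1123, 7)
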